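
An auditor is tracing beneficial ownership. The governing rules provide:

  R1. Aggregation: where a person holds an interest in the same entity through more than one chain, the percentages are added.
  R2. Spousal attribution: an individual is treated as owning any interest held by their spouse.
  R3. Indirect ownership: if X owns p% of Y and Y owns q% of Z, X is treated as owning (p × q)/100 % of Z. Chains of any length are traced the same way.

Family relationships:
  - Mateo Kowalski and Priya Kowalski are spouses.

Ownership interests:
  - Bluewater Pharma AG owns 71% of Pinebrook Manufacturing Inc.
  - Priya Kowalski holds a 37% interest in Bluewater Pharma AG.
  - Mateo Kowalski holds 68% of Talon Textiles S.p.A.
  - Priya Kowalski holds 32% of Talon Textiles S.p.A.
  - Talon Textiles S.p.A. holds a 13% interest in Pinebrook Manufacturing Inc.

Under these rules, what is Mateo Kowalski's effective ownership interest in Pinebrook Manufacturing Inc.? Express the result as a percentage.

By spousal attribution (R2), Mateo Kowalski is treated as also owning Priya Kowalski's interest in Talon Textiles S.p.A, giving 68% + 32% = 100%.
By spousal attribution (R2), Mateo Kowalski is treated as owning Priya Kowalski's 37% interest in Bluewater Pharma AG.
Chain via Talon Textiles S.p.A. (R3): 100% × 13% = 13% of Pinebrook Manufacturing Inc.
Chain via Bluewater Pharma AG (R3): 37% × 71% = 26.27% of Pinebrook Manufacturing Inc.
Aggregating (R1): 13% + 26.27% = 39.27%.

39.27%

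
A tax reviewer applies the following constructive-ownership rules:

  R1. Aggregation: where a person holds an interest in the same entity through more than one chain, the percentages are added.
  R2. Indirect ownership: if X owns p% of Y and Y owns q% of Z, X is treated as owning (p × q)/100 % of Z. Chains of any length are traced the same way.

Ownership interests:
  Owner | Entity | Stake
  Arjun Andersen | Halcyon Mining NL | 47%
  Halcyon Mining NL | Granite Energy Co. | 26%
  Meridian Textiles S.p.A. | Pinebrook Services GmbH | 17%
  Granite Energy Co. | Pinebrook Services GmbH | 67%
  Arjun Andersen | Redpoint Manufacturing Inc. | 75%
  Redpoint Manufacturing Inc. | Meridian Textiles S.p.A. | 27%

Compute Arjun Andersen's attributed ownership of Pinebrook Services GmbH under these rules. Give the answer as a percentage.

11.6299%

Chain via Halcyon Mining NL → Granite Energy Co. (R2): 47% × 26% × 67% = 8.1874% of Pinebrook Services GmbH.
Chain via Redpoint Manufacturing Inc. → Meridian Textiles S.p.A. (R2): 75% × 27% × 17% = 3.4425% of Pinebrook Services GmbH.
Aggregating (R1): 8.1874% + 3.4425% = 11.6299%.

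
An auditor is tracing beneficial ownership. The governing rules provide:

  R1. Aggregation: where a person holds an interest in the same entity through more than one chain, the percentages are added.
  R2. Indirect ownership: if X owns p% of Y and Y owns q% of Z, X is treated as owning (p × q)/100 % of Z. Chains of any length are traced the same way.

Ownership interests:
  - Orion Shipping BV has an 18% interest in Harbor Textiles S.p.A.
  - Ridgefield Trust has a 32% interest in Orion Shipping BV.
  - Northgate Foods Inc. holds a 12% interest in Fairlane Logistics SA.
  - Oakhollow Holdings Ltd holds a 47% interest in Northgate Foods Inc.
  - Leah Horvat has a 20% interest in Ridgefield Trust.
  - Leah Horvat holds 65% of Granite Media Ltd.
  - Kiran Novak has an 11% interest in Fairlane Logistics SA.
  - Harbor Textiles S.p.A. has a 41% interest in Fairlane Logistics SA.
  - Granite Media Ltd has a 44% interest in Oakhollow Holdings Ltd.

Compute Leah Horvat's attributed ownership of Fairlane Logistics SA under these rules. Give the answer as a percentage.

Chain via Granite Media Ltd → Oakhollow Holdings Ltd → Northgate Foods Inc. (R2): 65% × 44% × 47% × 12% = 1.61304% of Fairlane Logistics SA.
Chain via Ridgefield Trust → Orion Shipping BV → Harbor Textiles S.p.A. (R2): 20% × 32% × 18% × 41% = 0.47232% of Fairlane Logistics SA.
Aggregating (R1): 1.61304% + 0.47232% = 2.08536%.

2.08536%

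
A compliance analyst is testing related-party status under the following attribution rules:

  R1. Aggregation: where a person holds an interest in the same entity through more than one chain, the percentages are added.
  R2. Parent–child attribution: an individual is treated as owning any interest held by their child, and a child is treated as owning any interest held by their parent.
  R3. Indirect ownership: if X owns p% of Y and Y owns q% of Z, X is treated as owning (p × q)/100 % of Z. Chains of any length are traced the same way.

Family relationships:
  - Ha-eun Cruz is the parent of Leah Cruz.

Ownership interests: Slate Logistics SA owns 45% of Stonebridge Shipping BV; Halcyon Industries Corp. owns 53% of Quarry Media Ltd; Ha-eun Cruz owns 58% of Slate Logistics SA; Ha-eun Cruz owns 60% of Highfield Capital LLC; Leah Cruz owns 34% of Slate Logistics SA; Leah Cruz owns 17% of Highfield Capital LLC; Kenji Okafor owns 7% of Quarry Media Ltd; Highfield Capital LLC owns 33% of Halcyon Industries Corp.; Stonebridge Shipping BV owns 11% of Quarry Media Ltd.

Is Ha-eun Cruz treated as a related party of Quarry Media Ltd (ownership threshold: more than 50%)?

By parent–child attribution (R2), Ha-eun Cruz is treated as also owning Leah Cruz's interest in Highfield Capital LLC, giving 60% + 17% = 77%.
By parent–child attribution (R2), Ha-eun Cruz is treated as also owning Leah Cruz's interest in Slate Logistics SA, giving 58% + 34% = 92%.
Chain via Highfield Capital LLC → Halcyon Industries Corp. (R3): 77% × 33% × 53% = 13.4673% of Quarry Media Ltd.
Chain via Slate Logistics SA → Stonebridge Shipping BV (R3): 92% × 45% × 11% = 4.554% of Quarry Media Ltd.
Aggregating (R1): 13.4673% + 4.554% = 18.0213%.
18.0213% does not exceed the 50% threshold, so Ha-eun is not a related party to Quarry Media Ltd.

No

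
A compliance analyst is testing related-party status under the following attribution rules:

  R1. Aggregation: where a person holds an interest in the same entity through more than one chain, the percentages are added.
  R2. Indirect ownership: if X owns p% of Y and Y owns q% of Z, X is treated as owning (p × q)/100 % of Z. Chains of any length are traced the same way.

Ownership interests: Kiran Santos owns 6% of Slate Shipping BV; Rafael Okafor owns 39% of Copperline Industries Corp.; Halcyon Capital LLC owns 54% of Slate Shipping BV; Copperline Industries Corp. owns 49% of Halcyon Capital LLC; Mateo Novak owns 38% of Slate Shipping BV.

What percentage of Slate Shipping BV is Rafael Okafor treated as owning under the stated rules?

Chain via Copperline Industries Corp. → Halcyon Capital LLC (R2): 39% × 49% × 54% = 10.3194% of Slate Shipping BV.

10.3194%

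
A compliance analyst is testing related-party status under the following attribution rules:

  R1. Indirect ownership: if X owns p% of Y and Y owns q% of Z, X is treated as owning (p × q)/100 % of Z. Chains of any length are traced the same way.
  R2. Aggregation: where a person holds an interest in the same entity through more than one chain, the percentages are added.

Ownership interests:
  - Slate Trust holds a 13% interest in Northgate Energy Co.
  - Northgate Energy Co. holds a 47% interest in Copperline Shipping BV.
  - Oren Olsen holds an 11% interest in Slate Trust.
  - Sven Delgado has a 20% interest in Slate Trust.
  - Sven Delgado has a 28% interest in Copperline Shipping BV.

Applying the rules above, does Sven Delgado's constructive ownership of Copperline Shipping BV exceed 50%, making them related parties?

No

Chain via Slate Trust → Northgate Energy Co. (R1): 20% × 13% × 47% = 1.222% of Copperline Shipping BV.
Direct interest in Copperline Shipping BV: 28%.
Aggregating (R2): 1.222% + 28% = 29.222%.
29.222% does not exceed the 50% threshold, so Sven is not a related party to Copperline Shipping BV.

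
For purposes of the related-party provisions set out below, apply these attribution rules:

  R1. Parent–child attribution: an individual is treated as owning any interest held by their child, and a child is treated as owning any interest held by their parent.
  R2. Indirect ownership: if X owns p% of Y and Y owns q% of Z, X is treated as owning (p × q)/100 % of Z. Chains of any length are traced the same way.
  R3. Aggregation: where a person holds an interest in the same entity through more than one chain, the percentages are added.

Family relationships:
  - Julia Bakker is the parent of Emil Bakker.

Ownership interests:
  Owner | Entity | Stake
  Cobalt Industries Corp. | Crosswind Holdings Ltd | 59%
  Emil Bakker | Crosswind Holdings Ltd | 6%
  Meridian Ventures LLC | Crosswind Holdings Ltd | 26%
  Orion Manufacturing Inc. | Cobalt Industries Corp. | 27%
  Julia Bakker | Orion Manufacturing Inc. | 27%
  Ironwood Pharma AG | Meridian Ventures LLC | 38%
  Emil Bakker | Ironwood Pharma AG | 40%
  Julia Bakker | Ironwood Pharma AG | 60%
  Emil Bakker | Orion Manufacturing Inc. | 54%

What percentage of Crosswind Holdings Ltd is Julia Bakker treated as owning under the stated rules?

28.7833%

By parent–child attribution (R1), Julia Bakker is treated as also owning Emil Bakker's interest in Ironwood Pharma AG, giving 60% + 40% = 100%.
By parent–child attribution (R1), Julia Bakker is treated as also owning Emil Bakker's interest in Orion Manufacturing Inc, giving 27% + 54% = 81%.
By parent–child attribution (R1), Julia Bakker is treated as owning Emil Bakker's 6% interest in Crosswind Holdings Ltd.
Chain via Ironwood Pharma AG → Meridian Ventures LLC (R2): 100% × 38% × 26% = 9.88% of Crosswind Holdings Ltd.
Chain via Orion Manufacturing Inc. → Cobalt Industries Corp. (R2): 81% × 27% × 59% = 12.9033% of Crosswind Holdings Ltd.
Direct interest in Crosswind Holdings Ltd: 6%.
Aggregating (R3): 9.88% + 12.9033% + 6% = 28.7833%.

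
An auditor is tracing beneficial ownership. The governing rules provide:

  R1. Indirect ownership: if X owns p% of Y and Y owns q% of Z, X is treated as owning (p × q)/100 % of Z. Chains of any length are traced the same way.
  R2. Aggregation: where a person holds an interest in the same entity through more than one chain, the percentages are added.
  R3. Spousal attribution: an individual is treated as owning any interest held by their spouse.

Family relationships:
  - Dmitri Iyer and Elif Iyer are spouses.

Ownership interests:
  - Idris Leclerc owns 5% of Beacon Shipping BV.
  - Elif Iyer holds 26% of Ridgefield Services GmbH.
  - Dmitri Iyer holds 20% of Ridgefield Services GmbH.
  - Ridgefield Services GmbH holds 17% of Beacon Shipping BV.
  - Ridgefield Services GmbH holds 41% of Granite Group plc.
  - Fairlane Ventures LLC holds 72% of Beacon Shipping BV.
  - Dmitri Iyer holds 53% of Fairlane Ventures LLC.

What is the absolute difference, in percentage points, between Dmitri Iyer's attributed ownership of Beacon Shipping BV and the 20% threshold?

25.98

By spousal attribution (R3), Dmitri Iyer is treated as also owning Elif Iyer's interest in Ridgefield Services GmbH, giving 20% + 26% = 46%.
Chain via Ridgefield Services GmbH (R1): 46% × 17% = 7.82% of Beacon Shipping BV.
Chain via Fairlane Ventures LLC (R1): 53% × 72% = 38.16% of Beacon Shipping BV.
Aggregating (R2): 7.82% + 38.16% = 45.98%.
45.98% exceeds the 20% threshold by 25.98 percentage points.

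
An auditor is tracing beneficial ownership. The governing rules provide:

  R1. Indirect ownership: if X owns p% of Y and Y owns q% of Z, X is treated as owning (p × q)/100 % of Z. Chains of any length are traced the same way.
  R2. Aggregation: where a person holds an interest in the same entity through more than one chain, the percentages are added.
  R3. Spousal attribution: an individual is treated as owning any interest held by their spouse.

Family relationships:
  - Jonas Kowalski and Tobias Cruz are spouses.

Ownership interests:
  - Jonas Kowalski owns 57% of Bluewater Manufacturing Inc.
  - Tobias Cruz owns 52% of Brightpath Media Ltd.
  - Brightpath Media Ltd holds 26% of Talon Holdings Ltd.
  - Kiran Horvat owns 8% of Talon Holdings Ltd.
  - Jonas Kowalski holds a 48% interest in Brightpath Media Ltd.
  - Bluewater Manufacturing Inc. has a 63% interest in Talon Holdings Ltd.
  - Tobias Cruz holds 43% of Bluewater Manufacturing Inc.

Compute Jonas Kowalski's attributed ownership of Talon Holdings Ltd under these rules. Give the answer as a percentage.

89%

By spousal attribution (R3), Jonas Kowalski is treated as also owning Tobias Cruz's interest in Bluewater Manufacturing Inc, giving 57% + 43% = 100%.
By spousal attribution (R3), Jonas Kowalski is treated as also owning Tobias Cruz's interest in Brightpath Media Ltd, giving 48% + 52% = 100%.
Chain via Bluewater Manufacturing Inc. (R1): 100% × 63% = 63% of Talon Holdings Ltd.
Chain via Brightpath Media Ltd (R1): 100% × 26% = 26% of Talon Holdings Ltd.
Aggregating (R2): 63% + 26% = 89%.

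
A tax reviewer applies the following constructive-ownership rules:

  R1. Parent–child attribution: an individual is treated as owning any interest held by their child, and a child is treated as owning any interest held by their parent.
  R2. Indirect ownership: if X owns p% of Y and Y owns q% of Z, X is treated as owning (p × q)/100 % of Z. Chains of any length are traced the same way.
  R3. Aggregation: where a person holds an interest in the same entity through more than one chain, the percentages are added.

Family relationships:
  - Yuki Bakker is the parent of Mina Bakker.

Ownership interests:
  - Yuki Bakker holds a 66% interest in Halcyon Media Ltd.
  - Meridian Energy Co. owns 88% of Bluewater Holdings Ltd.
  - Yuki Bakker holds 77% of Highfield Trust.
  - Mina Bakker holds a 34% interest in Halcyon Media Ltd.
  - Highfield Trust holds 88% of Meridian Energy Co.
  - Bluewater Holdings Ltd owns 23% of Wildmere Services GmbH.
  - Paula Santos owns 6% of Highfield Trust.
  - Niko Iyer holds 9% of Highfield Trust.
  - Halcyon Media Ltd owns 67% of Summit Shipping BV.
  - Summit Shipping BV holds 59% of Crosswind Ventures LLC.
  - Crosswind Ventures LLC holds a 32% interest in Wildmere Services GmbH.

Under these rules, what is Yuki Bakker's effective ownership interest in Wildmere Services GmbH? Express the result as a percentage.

26.364224%

By parent–child attribution (R1), Yuki Bakker is treated as also owning Mina Bakker's interest in Halcyon Media Ltd, giving 66% + 34% = 100%.
Chain via Halcyon Media Ltd → Summit Shipping BV → Crosswind Ventures LLC (R2): 100% × 67% × 59% × 32% = 12.6496% of Wildmere Services GmbH.
Chain via Highfield Trust → Meridian Energy Co. → Bluewater Holdings Ltd (R2): 77% × 88% × 88% × 23% = 13.714624% of Wildmere Services GmbH.
Aggregating (R3): 12.6496% + 13.714624% = 26.364224%.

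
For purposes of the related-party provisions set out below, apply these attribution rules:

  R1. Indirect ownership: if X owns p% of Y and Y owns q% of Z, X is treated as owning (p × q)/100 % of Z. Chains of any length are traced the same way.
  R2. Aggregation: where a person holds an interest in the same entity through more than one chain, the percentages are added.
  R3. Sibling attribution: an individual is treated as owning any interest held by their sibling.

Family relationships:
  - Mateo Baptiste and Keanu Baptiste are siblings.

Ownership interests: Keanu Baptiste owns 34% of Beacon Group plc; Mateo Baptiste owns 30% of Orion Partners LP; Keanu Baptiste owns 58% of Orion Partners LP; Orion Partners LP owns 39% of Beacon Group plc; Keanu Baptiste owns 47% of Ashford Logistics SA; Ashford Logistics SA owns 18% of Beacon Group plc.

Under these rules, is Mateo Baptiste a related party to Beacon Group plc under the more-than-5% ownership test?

Yes

By sibling attribution (R3), Mateo Baptiste is treated as also owning Keanu Baptiste's interest in Orion Partners LP, giving 30% + 58% = 88%.
By sibling attribution (R3), Mateo Baptiste is treated as owning Keanu Baptiste's 47% interest in Ashford Logistics SA.
By sibling attribution (R3), Mateo Baptiste is treated as owning Keanu Baptiste's 34% interest in Beacon Group plc.
Chain via Orion Partners LP (R1): 88% × 39% = 34.32% of Beacon Group plc.
Chain via Ashford Logistics SA (R1): 47% × 18% = 8.46% of Beacon Group plc.
Direct interest in Beacon Group plc: 34%.
Aggregating (R2): 34.32% + 8.46% + 34% = 76.78%.
76.78% exceeds the 5% threshold, so Mateo is a related party to Beacon Group plc.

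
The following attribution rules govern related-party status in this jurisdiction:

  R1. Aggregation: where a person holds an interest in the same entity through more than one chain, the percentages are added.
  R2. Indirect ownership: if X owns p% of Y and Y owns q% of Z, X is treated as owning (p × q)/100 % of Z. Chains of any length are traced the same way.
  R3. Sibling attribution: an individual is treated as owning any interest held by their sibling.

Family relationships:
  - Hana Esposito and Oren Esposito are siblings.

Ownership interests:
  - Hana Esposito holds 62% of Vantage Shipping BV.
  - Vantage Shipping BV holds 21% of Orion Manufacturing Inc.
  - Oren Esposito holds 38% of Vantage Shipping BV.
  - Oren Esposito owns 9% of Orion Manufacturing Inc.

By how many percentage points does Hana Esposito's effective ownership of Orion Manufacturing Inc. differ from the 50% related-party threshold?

By sibling attribution (R3), Hana Esposito is treated as also owning Oren Esposito's interest in Vantage Shipping BV, giving 62% + 38% = 100%.
By sibling attribution (R3), Hana Esposito is treated as owning Oren Esposito's 9% interest in Orion Manufacturing Inc.
Chain via Vantage Shipping BV (R2): 100% × 21% = 21% of Orion Manufacturing Inc.
Direct interest in Orion Manufacturing Inc: 9%.
Aggregating (R1): 21% + 9% = 30%.
30% falls short of the 50% threshold by 20 percentage points.

20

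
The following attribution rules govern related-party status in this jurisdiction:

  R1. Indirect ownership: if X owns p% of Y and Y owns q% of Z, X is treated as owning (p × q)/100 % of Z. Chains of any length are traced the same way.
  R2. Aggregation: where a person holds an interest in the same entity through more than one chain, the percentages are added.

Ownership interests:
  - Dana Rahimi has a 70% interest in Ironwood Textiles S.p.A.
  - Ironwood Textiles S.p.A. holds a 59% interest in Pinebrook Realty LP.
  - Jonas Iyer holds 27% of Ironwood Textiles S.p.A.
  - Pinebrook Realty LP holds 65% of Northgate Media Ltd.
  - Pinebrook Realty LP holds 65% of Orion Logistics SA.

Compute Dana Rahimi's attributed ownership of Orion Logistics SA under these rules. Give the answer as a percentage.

Chain via Ironwood Textiles S.p.A. → Pinebrook Realty LP (R1): 70% × 59% × 65% = 26.845% of Orion Logistics SA.

26.845%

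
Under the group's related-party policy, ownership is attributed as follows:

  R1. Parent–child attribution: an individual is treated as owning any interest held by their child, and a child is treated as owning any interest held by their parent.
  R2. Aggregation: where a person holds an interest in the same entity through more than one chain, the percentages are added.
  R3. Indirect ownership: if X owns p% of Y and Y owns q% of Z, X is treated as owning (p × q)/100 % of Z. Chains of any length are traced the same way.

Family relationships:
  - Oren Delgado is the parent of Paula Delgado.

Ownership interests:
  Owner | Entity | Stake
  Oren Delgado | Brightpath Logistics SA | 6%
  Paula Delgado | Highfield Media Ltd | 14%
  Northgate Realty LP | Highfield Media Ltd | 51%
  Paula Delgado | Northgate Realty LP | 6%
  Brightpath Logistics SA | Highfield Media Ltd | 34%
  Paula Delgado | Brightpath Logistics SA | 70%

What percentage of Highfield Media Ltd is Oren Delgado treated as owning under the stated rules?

By parent–child attribution (R1), Oren Delgado is treated as also owning Paula Delgado's interest in Brightpath Logistics SA, giving 6% + 70% = 76%.
By parent–child attribution (R1), Oren Delgado is treated as owning Paula Delgado's 6% interest in Northgate Realty LP.
By parent–child attribution (R1), Oren Delgado is treated as owning Paula Delgado's 14% interest in Highfield Media Ltd.
Chain via Brightpath Logistics SA (R3): 76% × 34% = 25.84% of Highfield Media Ltd.
Chain via Northgate Realty LP (R3): 6% × 51% = 3.06% of Highfield Media Ltd.
Direct interest in Highfield Media Ltd: 14%.
Aggregating (R2): 25.84% + 3.06% + 14% = 42.9%.

42.9%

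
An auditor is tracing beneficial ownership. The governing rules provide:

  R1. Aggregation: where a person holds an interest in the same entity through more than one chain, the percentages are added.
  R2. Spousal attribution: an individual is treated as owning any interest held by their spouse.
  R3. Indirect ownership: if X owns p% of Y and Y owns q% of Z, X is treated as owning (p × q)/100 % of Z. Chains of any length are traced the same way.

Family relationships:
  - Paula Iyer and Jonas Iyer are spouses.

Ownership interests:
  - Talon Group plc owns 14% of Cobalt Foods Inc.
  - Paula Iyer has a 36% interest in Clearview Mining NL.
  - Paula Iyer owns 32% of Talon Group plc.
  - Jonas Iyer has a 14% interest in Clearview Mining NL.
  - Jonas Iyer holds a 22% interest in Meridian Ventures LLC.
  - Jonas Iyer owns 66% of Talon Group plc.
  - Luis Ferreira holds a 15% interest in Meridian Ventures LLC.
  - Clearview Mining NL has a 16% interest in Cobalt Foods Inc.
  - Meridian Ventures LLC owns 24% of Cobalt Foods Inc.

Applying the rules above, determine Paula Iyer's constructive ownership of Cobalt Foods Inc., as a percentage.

27%

By spousal attribution (R2), Paula Iyer is treated as also owning Jonas Iyer's interest in Talon Group plc, giving 32% + 66% = 98%.
By spousal attribution (R2), Paula Iyer is treated as also owning Jonas Iyer's interest in Clearview Mining NL, giving 36% + 14% = 50%.
By spousal attribution (R2), Paula Iyer is treated as owning Jonas Iyer's 22% interest in Meridian Ventures LLC.
Chain via Talon Group plc (R3): 98% × 14% = 13.72% of Cobalt Foods Inc.
Chain via Clearview Mining NL (R3): 50% × 16% = 8% of Cobalt Foods Inc.
Chain via Meridian Ventures LLC (R3): 22% × 24% = 5.28% of Cobalt Foods Inc.
Aggregating (R1): 13.72% + 8% + 5.28% = 27%.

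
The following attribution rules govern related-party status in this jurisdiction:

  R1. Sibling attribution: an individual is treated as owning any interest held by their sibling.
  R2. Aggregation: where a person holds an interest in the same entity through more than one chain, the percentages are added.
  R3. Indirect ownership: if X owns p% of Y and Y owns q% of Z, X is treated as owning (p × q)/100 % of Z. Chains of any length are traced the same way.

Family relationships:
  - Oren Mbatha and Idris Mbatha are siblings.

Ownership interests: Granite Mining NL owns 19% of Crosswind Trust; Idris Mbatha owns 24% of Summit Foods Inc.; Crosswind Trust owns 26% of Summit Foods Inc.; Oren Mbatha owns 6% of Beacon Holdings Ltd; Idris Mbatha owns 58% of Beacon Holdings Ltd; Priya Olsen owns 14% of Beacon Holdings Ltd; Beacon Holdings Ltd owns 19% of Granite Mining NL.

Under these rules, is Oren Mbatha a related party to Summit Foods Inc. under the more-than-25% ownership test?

No

By sibling attribution (R1), Oren Mbatha is treated as also owning Idris Mbatha's interest in Beacon Holdings Ltd, giving 6% + 58% = 64%.
By sibling attribution (R1), Oren Mbatha is treated as owning Idris Mbatha's 24% interest in Summit Foods Inc.
Chain via Beacon Holdings Ltd → Granite Mining NL → Crosswind Trust (R3): 64% × 19% × 19% × 26% = 0.600704% of Summit Foods Inc.
Direct interest in Summit Foods Inc: 24%.
Aggregating (R2): 0.600704% + 24% = 24.600704%.
24.600704% does not exceed the 25% threshold, so Oren is not a related party to Summit Foods Inc.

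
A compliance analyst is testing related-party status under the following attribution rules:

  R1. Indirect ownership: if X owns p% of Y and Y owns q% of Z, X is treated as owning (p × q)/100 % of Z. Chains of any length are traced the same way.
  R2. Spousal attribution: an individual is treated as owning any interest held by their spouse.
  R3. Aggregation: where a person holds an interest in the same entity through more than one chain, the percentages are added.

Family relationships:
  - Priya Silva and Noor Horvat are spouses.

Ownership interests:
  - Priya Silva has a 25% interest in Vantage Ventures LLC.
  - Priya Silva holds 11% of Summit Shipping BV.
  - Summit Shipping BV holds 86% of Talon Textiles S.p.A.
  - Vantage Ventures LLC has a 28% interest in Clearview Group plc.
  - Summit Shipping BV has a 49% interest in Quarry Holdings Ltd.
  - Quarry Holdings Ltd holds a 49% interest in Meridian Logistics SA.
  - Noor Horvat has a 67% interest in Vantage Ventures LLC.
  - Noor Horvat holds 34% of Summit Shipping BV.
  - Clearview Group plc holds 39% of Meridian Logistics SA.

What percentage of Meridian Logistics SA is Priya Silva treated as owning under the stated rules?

By spousal attribution (R2), Priya Silva is treated as also owning Noor Horvat's interest in Vantage Ventures LLC, giving 25% + 67% = 92%.
By spousal attribution (R2), Priya Silva is treated as also owning Noor Horvat's interest in Summit Shipping BV, giving 11% + 34% = 45%.
Chain via Vantage Ventures LLC → Clearview Group plc (R1): 92% × 28% × 39% = 10.0464% of Meridian Logistics SA.
Chain via Summit Shipping BV → Quarry Holdings Ltd (R1): 45% × 49% × 49% = 10.8045% of Meridian Logistics SA.
Aggregating (R3): 10.0464% + 10.8045% = 20.8509%.

20.8509%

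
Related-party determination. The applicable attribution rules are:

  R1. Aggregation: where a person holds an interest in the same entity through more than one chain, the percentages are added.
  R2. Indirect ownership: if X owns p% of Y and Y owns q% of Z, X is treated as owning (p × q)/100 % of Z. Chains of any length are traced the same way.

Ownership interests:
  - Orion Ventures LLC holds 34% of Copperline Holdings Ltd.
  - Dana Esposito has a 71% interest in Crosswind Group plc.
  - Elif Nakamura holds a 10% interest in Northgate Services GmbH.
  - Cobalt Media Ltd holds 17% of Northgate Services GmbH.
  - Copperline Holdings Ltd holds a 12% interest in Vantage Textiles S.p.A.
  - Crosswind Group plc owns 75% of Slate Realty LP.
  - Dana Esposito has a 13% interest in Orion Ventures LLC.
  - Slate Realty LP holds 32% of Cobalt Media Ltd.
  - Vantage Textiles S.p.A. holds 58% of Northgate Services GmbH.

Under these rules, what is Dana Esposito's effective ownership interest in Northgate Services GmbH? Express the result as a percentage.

Chain via Crosswind Group plc → Slate Realty LP → Cobalt Media Ltd (R2): 71% × 75% × 32% × 17% = 2.8968% of Northgate Services GmbH.
Chain via Orion Ventures LLC → Copperline Holdings Ltd → Vantage Textiles S.p.A. (R2): 13% × 34% × 12% × 58% = 0.307632% of Northgate Services GmbH.
Aggregating (R1): 2.8968% + 0.307632% = 3.204432%.

3.204432%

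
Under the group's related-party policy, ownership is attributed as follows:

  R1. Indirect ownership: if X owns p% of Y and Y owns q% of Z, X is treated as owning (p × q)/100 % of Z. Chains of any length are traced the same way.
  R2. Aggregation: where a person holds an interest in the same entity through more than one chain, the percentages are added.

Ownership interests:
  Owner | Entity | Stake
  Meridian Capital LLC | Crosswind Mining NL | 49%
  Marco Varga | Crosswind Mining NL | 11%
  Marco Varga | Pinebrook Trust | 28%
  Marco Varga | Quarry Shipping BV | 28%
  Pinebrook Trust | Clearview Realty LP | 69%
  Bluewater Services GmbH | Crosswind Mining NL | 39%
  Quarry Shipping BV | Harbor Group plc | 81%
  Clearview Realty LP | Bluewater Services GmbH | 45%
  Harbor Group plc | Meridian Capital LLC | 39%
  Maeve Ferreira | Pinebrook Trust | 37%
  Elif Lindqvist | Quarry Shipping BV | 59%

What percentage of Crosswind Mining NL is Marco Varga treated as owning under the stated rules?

18.724808%

Chain via Pinebrook Trust → Clearview Realty LP → Bluewater Services GmbH (R1): 28% × 69% × 45% × 39% = 3.39066% of Crosswind Mining NL.
Chain via Quarry Shipping BV → Harbor Group plc → Meridian Capital LLC (R1): 28% × 81% × 39% × 49% = 4.334148% of Crosswind Mining NL.
Direct interest in Crosswind Mining NL: 11%.
Aggregating (R2): 3.39066% + 4.334148% + 11% = 18.724808%.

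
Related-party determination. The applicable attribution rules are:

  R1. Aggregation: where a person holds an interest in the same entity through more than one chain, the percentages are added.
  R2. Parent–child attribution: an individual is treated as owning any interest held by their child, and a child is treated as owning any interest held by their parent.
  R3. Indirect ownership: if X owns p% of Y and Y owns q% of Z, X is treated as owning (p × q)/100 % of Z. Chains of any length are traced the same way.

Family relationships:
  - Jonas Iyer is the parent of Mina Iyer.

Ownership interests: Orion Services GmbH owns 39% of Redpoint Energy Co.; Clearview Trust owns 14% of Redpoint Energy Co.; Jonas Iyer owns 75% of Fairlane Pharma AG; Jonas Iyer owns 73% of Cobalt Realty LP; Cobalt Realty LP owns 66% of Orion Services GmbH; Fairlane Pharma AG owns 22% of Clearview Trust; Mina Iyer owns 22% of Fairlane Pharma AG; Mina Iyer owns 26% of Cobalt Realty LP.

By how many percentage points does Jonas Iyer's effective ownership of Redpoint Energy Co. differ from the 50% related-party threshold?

21.5298

By parent–child attribution (R2), Jonas Iyer is treated as also owning Mina Iyer's interest in Fairlane Pharma AG, giving 75% + 22% = 97%.
By parent–child attribution (R2), Jonas Iyer is treated as also owning Mina Iyer's interest in Cobalt Realty LP, giving 73% + 26% = 99%.
Chain via Fairlane Pharma AG → Clearview Trust (R3): 97% × 22% × 14% = 2.9876% of Redpoint Energy Co.
Chain via Cobalt Realty LP → Orion Services GmbH (R3): 99% × 66% × 39% = 25.4826% of Redpoint Energy Co.
Aggregating (R1): 2.9876% + 25.4826% = 28.4702%.
28.4702% falls short of the 50% threshold by 21.5298 percentage points.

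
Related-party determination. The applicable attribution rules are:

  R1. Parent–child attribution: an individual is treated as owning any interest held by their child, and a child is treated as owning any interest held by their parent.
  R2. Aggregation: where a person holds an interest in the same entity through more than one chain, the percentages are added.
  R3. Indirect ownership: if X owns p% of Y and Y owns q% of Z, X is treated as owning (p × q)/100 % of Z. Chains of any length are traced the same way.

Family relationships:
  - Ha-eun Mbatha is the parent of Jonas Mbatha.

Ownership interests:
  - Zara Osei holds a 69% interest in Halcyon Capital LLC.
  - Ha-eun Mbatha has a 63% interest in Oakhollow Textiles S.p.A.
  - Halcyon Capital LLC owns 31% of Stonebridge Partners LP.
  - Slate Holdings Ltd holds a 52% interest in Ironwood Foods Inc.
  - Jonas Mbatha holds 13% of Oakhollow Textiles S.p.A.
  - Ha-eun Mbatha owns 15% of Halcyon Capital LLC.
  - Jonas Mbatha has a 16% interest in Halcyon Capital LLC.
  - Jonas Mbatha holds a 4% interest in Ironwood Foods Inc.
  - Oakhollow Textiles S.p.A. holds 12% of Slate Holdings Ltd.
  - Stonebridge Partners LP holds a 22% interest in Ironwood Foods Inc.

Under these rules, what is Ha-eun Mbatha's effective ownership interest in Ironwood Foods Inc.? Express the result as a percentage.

By parent–child attribution (R1), Ha-eun Mbatha is treated as also owning Jonas Mbatha's interest in Oakhollow Textiles S.p.A, giving 63% + 13% = 76%.
By parent–child attribution (R1), Ha-eun Mbatha is treated as also owning Jonas Mbatha's interest in Halcyon Capital LLC, giving 15% + 16% = 31%.
By parent–child attribution (R1), Ha-eun Mbatha is treated as owning Jonas Mbatha's 4% interest in Ironwood Foods Inc.
Chain via Oakhollow Textiles S.p.A. → Slate Holdings Ltd (R3): 76% × 12% × 52% = 4.7424% of Ironwood Foods Inc.
Chain via Halcyon Capital LLC → Stonebridge Partners LP (R3): 31% × 31% × 22% = 2.1142% of Ironwood Foods Inc.
Direct interest in Ironwood Foods Inc: 4%.
Aggregating (R2): 4.7424% + 2.1142% + 4% = 10.8566%.

10.8566%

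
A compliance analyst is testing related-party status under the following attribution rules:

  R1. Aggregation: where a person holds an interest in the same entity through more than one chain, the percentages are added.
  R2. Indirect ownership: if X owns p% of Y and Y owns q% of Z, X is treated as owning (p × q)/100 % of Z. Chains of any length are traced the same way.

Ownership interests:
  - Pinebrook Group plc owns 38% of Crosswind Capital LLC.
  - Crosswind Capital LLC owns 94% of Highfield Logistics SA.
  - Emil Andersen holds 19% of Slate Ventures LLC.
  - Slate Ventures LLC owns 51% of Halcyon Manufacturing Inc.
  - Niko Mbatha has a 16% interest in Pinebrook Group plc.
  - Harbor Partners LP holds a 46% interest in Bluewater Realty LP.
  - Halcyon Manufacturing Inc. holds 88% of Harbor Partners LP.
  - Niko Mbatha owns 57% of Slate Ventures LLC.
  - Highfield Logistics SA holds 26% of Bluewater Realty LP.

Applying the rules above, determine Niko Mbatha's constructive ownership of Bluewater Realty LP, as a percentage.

13.253488%

Chain via Slate Ventures LLC → Halcyon Manufacturing Inc. → Harbor Partners LP (R2): 57% × 51% × 88% × 46% = 11.767536% of Bluewater Realty LP.
Chain via Pinebrook Group plc → Crosswind Capital LLC → Highfield Logistics SA (R2): 16% × 38% × 94% × 26% = 1.485952% of Bluewater Realty LP.
Aggregating (R1): 11.767536% + 1.485952% = 13.253488%.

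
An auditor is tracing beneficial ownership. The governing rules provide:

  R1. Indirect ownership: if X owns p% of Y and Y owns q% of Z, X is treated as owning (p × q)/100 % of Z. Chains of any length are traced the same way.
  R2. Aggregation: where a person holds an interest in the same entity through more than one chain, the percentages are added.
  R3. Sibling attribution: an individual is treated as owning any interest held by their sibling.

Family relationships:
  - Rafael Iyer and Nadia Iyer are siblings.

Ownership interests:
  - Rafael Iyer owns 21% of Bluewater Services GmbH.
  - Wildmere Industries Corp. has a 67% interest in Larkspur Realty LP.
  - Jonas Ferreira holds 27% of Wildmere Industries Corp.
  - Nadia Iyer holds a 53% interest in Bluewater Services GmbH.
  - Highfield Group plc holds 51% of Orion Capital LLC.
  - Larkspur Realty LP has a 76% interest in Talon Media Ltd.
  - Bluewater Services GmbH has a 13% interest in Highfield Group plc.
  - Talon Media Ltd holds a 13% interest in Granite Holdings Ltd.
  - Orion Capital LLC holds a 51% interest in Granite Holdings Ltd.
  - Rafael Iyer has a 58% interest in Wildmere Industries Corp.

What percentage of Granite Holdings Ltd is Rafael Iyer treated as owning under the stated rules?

By sibling attribution (R3), Rafael Iyer is treated as also owning Nadia Iyer's interest in Bluewater Services GmbH, giving 21% + 53% = 74%.
Chain via Wildmere Industries Corp. → Larkspur Realty LP → Talon Media Ltd (R1): 58% × 67% × 76% × 13% = 3.839368% of Granite Holdings Ltd.
Chain via Bluewater Services GmbH → Highfield Group plc → Orion Capital LLC (R1): 74% × 13% × 51% × 51% = 2.502162% of Granite Holdings Ltd.
Aggregating (R2): 3.839368% + 2.502162% = 6.34153%.

6.34153%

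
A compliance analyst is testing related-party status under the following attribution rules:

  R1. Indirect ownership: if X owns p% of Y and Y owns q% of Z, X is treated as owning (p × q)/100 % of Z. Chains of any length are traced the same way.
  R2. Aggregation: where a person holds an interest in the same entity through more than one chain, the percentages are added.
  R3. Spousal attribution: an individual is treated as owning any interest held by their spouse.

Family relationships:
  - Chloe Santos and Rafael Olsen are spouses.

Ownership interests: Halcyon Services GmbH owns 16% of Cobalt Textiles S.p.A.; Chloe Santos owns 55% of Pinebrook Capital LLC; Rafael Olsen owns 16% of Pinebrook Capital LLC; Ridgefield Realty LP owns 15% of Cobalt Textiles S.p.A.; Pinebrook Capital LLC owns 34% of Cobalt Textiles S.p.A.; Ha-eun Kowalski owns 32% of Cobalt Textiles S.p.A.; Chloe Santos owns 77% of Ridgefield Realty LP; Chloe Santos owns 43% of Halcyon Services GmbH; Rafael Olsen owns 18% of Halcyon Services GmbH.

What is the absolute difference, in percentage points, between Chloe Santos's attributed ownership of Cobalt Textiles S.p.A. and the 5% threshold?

By spousal attribution (R3), Chloe Santos is treated as also owning Rafael Olsen's interest in Halcyon Services GmbH, giving 43% + 18% = 61%.
By spousal attribution (R3), Chloe Santos is treated as also owning Rafael Olsen's interest in Pinebrook Capital LLC, giving 55% + 16% = 71%.
Chain via Ridgefield Realty LP (R1): 77% × 15% = 11.55% of Cobalt Textiles S.p.A.
Chain via Halcyon Services GmbH (R1): 61% × 16% = 9.76% of Cobalt Textiles S.p.A.
Chain via Pinebrook Capital LLC (R1): 71% × 34% = 24.14% of Cobalt Textiles S.p.A.
Aggregating (R2): 11.55% + 9.76% + 24.14% = 45.45%.
45.45% exceeds the 5% threshold by 40.45 percentage points.

40.45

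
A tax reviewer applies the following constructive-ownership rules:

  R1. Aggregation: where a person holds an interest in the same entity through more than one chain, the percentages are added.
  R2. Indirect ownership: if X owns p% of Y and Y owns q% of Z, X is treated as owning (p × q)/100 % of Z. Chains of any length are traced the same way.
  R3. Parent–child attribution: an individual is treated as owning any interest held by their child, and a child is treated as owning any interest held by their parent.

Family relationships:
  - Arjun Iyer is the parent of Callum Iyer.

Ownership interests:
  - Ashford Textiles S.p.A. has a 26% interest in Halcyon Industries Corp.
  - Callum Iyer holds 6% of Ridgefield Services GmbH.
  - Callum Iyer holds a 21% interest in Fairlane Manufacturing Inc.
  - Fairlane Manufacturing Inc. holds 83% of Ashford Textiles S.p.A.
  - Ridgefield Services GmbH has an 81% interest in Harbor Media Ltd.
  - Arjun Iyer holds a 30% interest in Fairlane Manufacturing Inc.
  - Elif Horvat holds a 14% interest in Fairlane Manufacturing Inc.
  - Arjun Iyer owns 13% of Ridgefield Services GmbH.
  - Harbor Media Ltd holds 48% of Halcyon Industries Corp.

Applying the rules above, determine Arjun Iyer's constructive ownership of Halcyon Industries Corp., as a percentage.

By parent–child attribution (R3), Arjun Iyer is treated as also owning Callum Iyer's interest in Ridgefield Services GmbH, giving 13% + 6% = 19%.
By parent–child attribution (R3), Arjun Iyer is treated as also owning Callum Iyer's interest in Fairlane Manufacturing Inc, giving 30% + 21% = 51%.
Chain via Ridgefield Services GmbH → Harbor Media Ltd (R2): 19% × 81% × 48% = 7.3872% of Halcyon Industries Corp.
Chain via Fairlane Manufacturing Inc. → Ashford Textiles S.p.A. (R2): 51% × 83% × 26% = 11.0058% of Halcyon Industries Corp.
Aggregating (R1): 7.3872% + 11.0058% = 18.393%.

18.393%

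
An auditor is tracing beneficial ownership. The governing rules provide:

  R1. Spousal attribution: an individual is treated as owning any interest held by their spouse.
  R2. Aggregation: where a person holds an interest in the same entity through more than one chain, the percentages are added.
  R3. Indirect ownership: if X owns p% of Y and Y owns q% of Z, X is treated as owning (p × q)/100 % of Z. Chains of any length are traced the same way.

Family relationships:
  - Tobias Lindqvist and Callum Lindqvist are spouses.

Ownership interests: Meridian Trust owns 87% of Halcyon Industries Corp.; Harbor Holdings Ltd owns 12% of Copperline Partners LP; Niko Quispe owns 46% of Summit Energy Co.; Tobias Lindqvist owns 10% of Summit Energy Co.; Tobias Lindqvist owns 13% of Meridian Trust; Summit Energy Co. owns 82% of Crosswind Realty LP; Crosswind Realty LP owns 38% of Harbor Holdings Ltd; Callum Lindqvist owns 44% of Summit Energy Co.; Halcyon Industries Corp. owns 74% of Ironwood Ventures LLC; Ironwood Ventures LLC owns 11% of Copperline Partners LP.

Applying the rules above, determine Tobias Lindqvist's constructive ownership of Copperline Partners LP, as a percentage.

By spousal attribution (R1), Tobias Lindqvist is treated as also owning Callum Lindqvist's interest in Summit Energy Co, giving 10% + 44% = 54%.
Chain via Meridian Trust → Halcyon Industries Corp. → Ironwood Ventures LLC (R3): 13% × 87% × 74% × 11% = 0.920634% of Copperline Partners LP.
Chain via Summit Energy Co. → Crosswind Realty LP → Harbor Holdings Ltd (R3): 54% × 82% × 38% × 12% = 2.019168% of Copperline Partners LP.
Aggregating (R2): 0.920634% + 2.019168% = 2.939802%.

2.939802%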